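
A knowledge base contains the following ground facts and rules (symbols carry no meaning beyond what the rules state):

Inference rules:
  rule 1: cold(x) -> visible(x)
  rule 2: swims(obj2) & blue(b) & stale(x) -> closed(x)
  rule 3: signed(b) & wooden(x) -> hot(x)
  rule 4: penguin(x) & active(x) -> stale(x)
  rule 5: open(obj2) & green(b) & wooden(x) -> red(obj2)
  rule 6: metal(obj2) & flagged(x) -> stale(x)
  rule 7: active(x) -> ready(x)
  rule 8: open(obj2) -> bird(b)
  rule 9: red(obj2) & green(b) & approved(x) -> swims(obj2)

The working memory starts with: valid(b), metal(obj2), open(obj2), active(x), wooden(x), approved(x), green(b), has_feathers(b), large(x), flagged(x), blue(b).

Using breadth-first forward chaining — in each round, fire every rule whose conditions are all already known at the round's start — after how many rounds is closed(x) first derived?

3

[1] rule 5 [open(obj2) & green(b) & wooden(x) -> red(obj2)]; rule 6 [metal(obj2) & flagged(x) -> stale(x)]; rule 7 [active(x) -> ready(x)]; rule 8 [open(obj2) -> bird(b)]. ⇒ new: red(obj2), stale(x), ready(x), bird(b).
[2] rule 9 [red(obj2) & green(b) & approved(x) -> swims(obj2)]. ⇒ new: swims(obj2).
[3] rule 2 [swims(obj2) & blue(b) & stale(x) -> closed(x)]. ⇒ new: closed(x).
closed(x) first appears in round 3.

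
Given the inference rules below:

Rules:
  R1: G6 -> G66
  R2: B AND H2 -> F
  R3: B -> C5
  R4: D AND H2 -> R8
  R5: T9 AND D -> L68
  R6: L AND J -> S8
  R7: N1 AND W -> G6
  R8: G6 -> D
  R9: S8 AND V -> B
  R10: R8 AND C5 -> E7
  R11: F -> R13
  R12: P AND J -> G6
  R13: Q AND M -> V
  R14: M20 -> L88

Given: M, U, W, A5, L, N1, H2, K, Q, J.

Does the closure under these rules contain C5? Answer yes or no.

Round 1 fires R6, R7, R13, giving S8, G6, V.
Round 2 fires R1, R8, R9, giving G66, D, B.
Round 3 fires R2, R3, R4, giving F, C5, R8.
Round 4 fires R10, R11, giving E7, R13.
C5 appears in round 3, so it is derivable.

yes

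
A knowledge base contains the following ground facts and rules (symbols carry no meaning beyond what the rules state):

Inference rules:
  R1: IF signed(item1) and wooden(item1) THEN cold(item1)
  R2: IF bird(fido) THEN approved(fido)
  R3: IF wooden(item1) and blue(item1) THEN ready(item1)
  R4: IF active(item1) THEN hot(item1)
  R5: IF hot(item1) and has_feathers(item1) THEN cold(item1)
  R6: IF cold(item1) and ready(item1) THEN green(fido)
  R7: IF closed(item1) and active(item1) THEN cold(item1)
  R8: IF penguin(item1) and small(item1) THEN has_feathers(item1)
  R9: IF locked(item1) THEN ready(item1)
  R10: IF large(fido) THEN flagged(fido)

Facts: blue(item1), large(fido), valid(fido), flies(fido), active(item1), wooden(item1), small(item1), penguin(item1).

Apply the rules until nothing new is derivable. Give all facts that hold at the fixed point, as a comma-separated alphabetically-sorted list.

Round 1: R3 [IF wooden(item1) and blue(item1) THEN ready(item1)]; R4 [IF active(item1) THEN hot(item1)]; R8 [IF penguin(item1) and small(item1) THEN has_feathers(item1)]; R10 [IF large(fido) THEN flagged(fido)]. Adds ready(item1), hot(item1), has_feathers(item1), flagged(fido).
Round 2: R5 [IF hot(item1) and has_feathers(item1) THEN cold(item1)]. Adds cold(item1).
Round 3: R6 [IF cold(item1) and ready(item1) THEN green(fido)]. Adds green(fido).

active(item1), blue(item1), cold(item1), flagged(fido), flies(fido), green(fido), has_feathers(item1), hot(item1), large(fido), penguin(item1), ready(item1), small(item1), valid(fido), wooden(item1)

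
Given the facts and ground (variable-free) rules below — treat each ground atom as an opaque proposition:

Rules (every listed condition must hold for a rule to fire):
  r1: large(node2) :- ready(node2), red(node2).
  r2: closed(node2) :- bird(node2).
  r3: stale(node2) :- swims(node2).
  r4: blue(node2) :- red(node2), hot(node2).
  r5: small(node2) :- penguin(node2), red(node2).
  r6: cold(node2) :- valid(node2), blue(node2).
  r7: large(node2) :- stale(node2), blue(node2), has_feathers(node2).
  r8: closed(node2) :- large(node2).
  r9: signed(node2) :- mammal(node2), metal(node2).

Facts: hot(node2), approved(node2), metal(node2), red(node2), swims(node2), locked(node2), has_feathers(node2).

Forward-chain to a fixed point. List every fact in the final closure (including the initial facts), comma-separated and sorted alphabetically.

Round 1: r3 [stale(node2) :- swims(node2).]; r4 [blue(node2) :- red(node2), hot(node2).]. New: stale(node2), blue(node2).
Round 2: r7 [large(node2) :- stale(node2), blue(node2), has_feathers(node2).]. New: large(node2).
Round 3: r8 [closed(node2) :- large(node2).]. New: closed(node2).

approved(node2), blue(node2), closed(node2), has_feathers(node2), hot(node2), large(node2), locked(node2), metal(node2), red(node2), stale(node2), swims(node2)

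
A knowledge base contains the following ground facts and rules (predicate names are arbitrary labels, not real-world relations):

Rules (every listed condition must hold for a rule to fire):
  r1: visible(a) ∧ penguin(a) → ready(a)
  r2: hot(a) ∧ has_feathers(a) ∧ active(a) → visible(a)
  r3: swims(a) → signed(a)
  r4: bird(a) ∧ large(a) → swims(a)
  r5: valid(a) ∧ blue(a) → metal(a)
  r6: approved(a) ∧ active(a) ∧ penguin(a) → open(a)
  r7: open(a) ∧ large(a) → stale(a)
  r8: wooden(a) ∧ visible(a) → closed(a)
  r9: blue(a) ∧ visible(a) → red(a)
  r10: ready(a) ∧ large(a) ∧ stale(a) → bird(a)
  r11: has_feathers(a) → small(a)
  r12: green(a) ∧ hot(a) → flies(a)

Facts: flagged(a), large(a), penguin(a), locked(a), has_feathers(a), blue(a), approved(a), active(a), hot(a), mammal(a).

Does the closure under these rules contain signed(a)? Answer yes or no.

yes

Round 1 fires r2, r6, r11, giving visible(a), open(a), small(a).
Round 2 fires r1, r7, r9, giving ready(a), stale(a), red(a).
Round 3 fires r10, giving bird(a).
Round 4 fires r4, giving swims(a).
Round 5 fires r3, giving signed(a).
signed(a) appears in round 5, so it is derivable.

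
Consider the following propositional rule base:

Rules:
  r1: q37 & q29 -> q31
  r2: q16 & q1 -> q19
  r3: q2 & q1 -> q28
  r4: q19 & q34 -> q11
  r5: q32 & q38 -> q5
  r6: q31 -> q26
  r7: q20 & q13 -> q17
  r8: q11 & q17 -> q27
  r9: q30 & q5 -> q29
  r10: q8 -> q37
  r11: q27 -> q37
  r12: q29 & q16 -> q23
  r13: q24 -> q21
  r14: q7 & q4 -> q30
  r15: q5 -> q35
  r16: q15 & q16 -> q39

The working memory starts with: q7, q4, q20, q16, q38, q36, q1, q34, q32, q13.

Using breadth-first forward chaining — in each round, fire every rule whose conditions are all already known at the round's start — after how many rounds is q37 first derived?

4

Round 1 fires r2, r5, r7, r14, giving q19, q5, q17, q30.
Round 2 fires r4, r9, r15, giving q11, q29, q35.
Round 3 fires r8, r12, giving q27, q23.
Round 4 fires r11, giving q37.
q37 first appears in round 4.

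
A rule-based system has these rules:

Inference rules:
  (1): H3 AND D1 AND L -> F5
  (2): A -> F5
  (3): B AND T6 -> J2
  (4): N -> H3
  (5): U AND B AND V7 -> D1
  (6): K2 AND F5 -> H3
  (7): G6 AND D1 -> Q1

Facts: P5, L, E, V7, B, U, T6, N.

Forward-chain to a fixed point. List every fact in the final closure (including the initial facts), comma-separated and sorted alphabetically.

Round 1 — (3), (4), (5), derive J2, H3, D1.
Round 2 — (1), derive F5.

B, D1, E, F5, H3, J2, L, N, P5, T6, U, V7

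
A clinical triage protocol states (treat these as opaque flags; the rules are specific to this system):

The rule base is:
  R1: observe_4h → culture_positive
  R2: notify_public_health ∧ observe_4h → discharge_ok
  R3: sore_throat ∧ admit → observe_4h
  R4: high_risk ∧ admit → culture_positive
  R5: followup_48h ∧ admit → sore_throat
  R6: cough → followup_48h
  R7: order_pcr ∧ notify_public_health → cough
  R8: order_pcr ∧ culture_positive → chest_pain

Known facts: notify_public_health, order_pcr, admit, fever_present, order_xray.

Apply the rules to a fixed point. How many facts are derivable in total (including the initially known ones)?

12

Round 1: R7 [order_pcr ∧ notify_public_health → cough]. New: cough.
Round 2: R6 [cough → followup_48h]. New: followup_48h.
Round 3: R5 [followup_48h ∧ admit → sore_throat]. New: sore_throat.
Round 4: R3 [sore_throat ∧ admit → observe_4h]. New: observe_4h.
Round 5: R1 [observe_4h → culture_positive]; R2 [notify_public_health ∧ observe_4h → discharge_ok]. New: culture_positive, discharge_ok.
Round 6: R8 [order_pcr ∧ culture_positive → chest_pain]. New: chest_pain.
Closure: {admit, chest_pain, cough, culture_positive, discharge_ok, fever_present, followup_48h, notify_public_health, observe_4h, order_pcr, order_xray, sore_throat} — 12 facts.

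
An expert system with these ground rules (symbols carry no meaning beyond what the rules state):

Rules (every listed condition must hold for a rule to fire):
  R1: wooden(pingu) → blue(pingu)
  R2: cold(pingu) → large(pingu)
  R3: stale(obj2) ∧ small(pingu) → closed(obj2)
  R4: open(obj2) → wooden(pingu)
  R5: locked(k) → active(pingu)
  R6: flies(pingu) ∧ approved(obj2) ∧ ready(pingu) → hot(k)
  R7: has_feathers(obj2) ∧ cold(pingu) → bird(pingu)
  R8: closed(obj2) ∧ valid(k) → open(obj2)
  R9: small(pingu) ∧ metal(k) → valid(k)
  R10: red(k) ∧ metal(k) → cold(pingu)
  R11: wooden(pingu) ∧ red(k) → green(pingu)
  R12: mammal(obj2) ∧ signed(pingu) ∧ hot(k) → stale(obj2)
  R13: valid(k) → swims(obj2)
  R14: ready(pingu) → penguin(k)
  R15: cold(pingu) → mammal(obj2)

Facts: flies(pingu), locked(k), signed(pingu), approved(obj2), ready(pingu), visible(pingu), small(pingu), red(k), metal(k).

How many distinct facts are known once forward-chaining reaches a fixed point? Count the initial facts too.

23

Round 1: R5 [locked(k) → active(pingu)]; R6 [flies(pingu) ∧ approved(obj2) ∧ ready(pingu) → hot(k)]; R9 [small(pingu) ∧ metal(k) → valid(k)]; R10 [red(k) ∧ metal(k) → cold(pingu)]; R14 [ready(pingu) → penguin(k)]. Adds active(pingu), hot(k), valid(k), cold(pingu), penguin(k).
Round 2: R2 [cold(pingu) → large(pingu)]; R13 [valid(k) → swims(obj2)]; R15 [cold(pingu) → mammal(obj2)]. Adds large(pingu), swims(obj2), mammal(obj2).
Round 3: R12 [mammal(obj2) ∧ signed(pingu) ∧ hot(k) → stale(obj2)]. Adds stale(obj2).
Round 4: R3 [stale(obj2) ∧ small(pingu) → closed(obj2)]. Adds closed(obj2).
Round 5: R8 [closed(obj2) ∧ valid(k) → open(obj2)]. Adds open(obj2).
Round 6: R4 [open(obj2) → wooden(pingu)]. Adds wooden(pingu).
Round 7: R1 [wooden(pingu) → blue(pingu)]; R11 [wooden(pingu) ∧ red(k) → green(pingu)]. Adds blue(pingu), green(pingu).
Closure: {active(pingu), approved(obj2), blue(pingu), closed(obj2), cold(pingu), flies(pingu), green(pingu), hot(k), large(pingu), locked(k), mammal(obj2), metal(k), open(obj2), penguin(k), ready(pingu), red(k), signed(pingu), small(pingu), stale(obj2), swims(obj2), valid(k), visible(pingu), wooden(pingu)} — 23 facts.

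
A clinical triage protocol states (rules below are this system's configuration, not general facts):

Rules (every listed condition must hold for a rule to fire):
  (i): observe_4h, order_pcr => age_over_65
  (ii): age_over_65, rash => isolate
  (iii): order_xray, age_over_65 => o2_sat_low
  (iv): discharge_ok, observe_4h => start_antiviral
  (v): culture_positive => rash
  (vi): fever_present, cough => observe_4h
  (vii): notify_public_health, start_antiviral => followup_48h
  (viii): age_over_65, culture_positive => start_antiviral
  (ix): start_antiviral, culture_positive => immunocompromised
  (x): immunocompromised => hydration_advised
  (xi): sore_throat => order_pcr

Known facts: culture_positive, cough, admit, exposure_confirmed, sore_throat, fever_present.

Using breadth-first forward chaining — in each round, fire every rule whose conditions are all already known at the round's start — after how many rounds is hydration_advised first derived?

Round 1 fires (v), (vi), (xi), giving rash, observe_4h, order_pcr.
Round 2 fires (i), giving age_over_65.
Round 3 fires (ii), (viii), giving isolate, start_antiviral.
Round 4 fires (ix), giving immunocompromised.
Round 5 fires (x), giving hydration_advised.
hydration_advised first appears in round 5.

5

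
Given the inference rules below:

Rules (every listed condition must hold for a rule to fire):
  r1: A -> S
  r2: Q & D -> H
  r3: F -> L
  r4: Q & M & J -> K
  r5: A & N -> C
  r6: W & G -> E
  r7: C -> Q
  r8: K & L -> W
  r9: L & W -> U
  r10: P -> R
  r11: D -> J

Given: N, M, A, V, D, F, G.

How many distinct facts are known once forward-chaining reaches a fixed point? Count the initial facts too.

Round 1 fires r1, r3, r5, r11, giving S, L, C, J.
Round 2 fires r7, giving Q.
Round 3 fires r2, r4, giving H, K.
Round 4 fires r8, giving W.
Round 5 fires r6, r9, giving E, U.
Closure: {A, C, D, E, F, G, H, J, K, L, M, N, Q, S, U, V, W} — 17 facts.

17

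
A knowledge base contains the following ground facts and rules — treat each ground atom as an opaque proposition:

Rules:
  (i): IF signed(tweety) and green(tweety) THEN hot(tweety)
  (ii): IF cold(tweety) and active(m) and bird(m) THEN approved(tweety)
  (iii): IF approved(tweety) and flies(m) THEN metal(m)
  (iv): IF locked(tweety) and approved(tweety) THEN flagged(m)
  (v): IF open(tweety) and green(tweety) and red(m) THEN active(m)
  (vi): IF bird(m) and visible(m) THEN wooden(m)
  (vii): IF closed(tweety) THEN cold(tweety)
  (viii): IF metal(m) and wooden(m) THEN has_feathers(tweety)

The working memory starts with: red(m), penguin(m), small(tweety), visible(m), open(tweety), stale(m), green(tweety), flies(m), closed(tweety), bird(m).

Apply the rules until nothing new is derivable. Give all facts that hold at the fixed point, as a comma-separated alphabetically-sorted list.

active(m), approved(tweety), bird(m), closed(tweety), cold(tweety), flies(m), green(tweety), has_feathers(tweety), metal(m), open(tweety), penguin(m), red(m), small(tweety), stale(m), visible(m), wooden(m)

[1] (v) [IF open(tweety) and green(tweety) and red(m) THEN active(m)]; (vi) [IF bird(m) and visible(m) THEN wooden(m)]; (vii) [IF closed(tweety) THEN cold(tweety)]. ⇒ new: active(m), wooden(m), cold(tweety).
[2] (ii) [IF cold(tweety) and active(m) and bird(m) THEN approved(tweety)]. ⇒ new: approved(tweety).
[3] (iii) [IF approved(tweety) and flies(m) THEN metal(m)]. ⇒ new: metal(m).
[4] (viii) [IF metal(m) and wooden(m) THEN has_feathers(tweety)]. ⇒ new: has_feathers(tweety).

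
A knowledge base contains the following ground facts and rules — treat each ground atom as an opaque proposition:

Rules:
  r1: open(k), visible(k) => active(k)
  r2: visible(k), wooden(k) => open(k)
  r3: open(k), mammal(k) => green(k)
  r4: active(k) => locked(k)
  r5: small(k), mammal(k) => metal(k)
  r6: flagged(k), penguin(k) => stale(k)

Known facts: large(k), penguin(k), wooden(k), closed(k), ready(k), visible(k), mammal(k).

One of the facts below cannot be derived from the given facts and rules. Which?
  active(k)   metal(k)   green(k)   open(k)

Round 1 — r2, derive open(k).
Round 2 — r1, r3, derive active(k), green(k).
Round 3 — r4, derive locked(k).
Derived: open(k) (round 1), active(k) (round 2), green(k) (round 2). metal(k) never appears in any round.

metal(k)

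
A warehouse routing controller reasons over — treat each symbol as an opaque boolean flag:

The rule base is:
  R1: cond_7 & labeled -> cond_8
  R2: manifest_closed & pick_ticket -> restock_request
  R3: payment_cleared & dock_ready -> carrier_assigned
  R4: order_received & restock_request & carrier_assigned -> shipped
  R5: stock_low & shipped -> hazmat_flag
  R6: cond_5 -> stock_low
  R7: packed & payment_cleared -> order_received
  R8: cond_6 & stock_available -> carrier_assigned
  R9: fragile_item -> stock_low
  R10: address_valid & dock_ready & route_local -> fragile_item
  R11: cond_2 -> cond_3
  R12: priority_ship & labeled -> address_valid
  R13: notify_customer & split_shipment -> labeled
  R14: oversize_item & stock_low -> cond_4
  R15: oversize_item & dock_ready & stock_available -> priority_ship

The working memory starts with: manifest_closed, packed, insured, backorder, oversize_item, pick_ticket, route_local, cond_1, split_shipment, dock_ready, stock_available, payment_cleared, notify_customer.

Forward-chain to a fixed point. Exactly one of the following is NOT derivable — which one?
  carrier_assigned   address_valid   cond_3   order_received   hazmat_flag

Round 1: R2 [manifest_closed & pick_ticket -> restock_request]; R3 [payment_cleared & dock_ready -> carrier_assigned]; R7 [packed & payment_cleared -> order_received]; R13 [notify_customer & split_shipment -> labeled]; R15 [oversize_item & dock_ready & stock_available -> priority_ship]. Adds restock_request, carrier_assigned, order_received, labeled, priority_ship.
Round 2: R4 [order_received & restock_request & carrier_assigned -> shipped]; R12 [priority_ship & labeled -> address_valid]. Adds shipped, address_valid.
Round 3: R10 [address_valid & dock_ready & route_local -> fragile_item]. Adds fragile_item.
Round 4: R9 [fragile_item -> stock_low]. Adds stock_low.
Round 5: R5 [stock_low & shipped -> hazmat_flag]; R14 [oversize_item & stock_low -> cond_4]. Adds hazmat_flag, cond_4.
Derived: carrier_assigned (round 1), address_valid (round 2), hazmat_flag (round 5), order_received (round 1). cond_3 never appears in any round.

cond_3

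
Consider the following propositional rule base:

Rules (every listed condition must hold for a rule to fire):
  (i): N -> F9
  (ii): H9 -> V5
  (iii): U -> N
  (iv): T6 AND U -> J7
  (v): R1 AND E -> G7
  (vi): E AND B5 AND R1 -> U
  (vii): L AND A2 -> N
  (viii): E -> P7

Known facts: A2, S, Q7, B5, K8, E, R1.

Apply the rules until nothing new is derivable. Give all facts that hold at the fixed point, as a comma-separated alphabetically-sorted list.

Round 1: (v) [R1 AND E -> G7]; (vi) [E AND B5 AND R1 -> U]; (viii) [E -> P7]. New: G7, U, P7.
Round 2: (iii) [U -> N]. New: N.
Round 3: (i) [N -> F9]. New: F9.

A2, B5, E, F9, G7, K8, N, P7, Q7, R1, S, U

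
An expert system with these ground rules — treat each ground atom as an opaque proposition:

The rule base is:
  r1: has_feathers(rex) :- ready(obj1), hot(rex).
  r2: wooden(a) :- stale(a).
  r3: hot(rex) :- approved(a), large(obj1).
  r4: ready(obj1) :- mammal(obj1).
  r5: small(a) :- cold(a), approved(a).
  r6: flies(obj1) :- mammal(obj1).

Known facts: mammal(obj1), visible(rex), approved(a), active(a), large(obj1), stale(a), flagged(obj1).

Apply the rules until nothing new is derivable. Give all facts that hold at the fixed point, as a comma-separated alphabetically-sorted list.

Round 1 — r2, r3, r4, r6, derive wooden(a), hot(rex), ready(obj1), flies(obj1).
Round 2 — r1, derive has_feathers(rex).

active(a), approved(a), flagged(obj1), flies(obj1), has_feathers(rex), hot(rex), large(obj1), mammal(obj1), ready(obj1), stale(a), visible(rex), wooden(a)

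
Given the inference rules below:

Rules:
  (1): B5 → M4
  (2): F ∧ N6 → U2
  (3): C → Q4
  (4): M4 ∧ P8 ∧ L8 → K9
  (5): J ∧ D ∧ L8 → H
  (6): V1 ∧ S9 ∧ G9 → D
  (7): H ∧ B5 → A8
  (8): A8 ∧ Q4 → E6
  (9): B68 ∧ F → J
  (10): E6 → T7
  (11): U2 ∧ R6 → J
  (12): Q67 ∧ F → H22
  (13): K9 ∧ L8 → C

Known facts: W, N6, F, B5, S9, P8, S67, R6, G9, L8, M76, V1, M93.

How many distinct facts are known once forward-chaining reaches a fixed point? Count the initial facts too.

24

Round 1 fires (1), (2), (6), giving M4, U2, D.
Round 2 fires (4), (11), giving K9, J.
Round 3 fires (5), (13), giving H, C.
Round 4 fires (3), (7), giving Q4, A8.
Round 5 fires (8), giving E6.
Round 6 fires (10), giving T7.
Closure: {A8, B5, C, D, E6, F, G9, H, J, K9, L8, M4, M76, M93, N6, P8, Q4, R6, S67, S9, T7, U2, V1, W} — 24 facts.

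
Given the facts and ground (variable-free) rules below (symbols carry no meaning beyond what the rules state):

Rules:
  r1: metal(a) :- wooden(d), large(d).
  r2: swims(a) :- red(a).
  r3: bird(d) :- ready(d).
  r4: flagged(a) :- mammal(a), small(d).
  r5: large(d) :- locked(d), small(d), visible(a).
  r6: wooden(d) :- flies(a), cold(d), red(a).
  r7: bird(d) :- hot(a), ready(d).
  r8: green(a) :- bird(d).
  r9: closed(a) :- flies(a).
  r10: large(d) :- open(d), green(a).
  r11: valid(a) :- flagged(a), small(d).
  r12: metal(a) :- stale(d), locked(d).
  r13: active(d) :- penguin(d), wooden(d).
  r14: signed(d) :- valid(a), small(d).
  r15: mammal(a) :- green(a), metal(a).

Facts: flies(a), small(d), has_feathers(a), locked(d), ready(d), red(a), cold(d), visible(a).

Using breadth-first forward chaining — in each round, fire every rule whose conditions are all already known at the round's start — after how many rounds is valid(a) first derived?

Round 1: r2 [swims(a) :- red(a).]; r3 [bird(d) :- ready(d).]; r5 [large(d) :- locked(d), small(d), visible(a).]; r6 [wooden(d) :- flies(a), cold(d), red(a).]; r9 [closed(a) :- flies(a).]. New: swims(a), bird(d), large(d), wooden(d), closed(a).
Round 2: r1 [metal(a) :- wooden(d), large(d).]; r8 [green(a) :- bird(d).]. New: metal(a), green(a).
Round 3: r15 [mammal(a) :- green(a), metal(a).]. New: mammal(a).
Round 4: r4 [flagged(a) :- mammal(a), small(d).]. New: flagged(a).
Round 5: r11 [valid(a) :- flagged(a), small(d).]. New: valid(a).
valid(a) first appears in round 5.

5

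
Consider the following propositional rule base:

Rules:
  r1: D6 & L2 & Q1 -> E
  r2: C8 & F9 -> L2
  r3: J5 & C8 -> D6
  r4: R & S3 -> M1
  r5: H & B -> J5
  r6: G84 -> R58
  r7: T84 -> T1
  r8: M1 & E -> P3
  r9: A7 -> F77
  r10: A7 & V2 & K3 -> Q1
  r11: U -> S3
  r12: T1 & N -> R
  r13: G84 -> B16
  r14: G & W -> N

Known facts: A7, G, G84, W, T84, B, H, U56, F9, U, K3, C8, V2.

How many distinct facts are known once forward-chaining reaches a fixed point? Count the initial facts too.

Round 1 fires r2, r5, r6, r7, r9, r10, r11, r13, r14, giving L2, J5, R58, T1, F77, Q1, S3, B16, N.
Round 2 fires r3, r12, giving D6, R.
Round 3 fires r1, r4, giving E, M1.
Round 4 fires r8, giving P3.
Closure: {A7, B, B16, C8, D6, E, F77, F9, G, G84, H, J5, K3, L2, M1, N, P3, Q1, R, R58, S3, T1, T84, U, U56, V2, W} — 27 facts.

27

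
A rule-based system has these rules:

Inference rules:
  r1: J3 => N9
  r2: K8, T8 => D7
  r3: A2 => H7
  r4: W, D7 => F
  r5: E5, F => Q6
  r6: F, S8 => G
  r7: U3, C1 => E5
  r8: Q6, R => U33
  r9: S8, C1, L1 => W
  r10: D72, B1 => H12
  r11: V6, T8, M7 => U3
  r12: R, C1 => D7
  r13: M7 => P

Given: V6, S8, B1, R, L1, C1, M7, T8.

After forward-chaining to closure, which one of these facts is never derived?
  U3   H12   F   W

Round 1 — r9, r11, r12, r13, derive W, U3, D7, P.
Round 2 — r4, r7, derive F, E5.
Round 3 — r5, r6, derive Q6, G.
Round 4 — r8, derive U33.
Derived: U3 (round 1), F (round 2), W (round 1). H12 never appears in any round.

H12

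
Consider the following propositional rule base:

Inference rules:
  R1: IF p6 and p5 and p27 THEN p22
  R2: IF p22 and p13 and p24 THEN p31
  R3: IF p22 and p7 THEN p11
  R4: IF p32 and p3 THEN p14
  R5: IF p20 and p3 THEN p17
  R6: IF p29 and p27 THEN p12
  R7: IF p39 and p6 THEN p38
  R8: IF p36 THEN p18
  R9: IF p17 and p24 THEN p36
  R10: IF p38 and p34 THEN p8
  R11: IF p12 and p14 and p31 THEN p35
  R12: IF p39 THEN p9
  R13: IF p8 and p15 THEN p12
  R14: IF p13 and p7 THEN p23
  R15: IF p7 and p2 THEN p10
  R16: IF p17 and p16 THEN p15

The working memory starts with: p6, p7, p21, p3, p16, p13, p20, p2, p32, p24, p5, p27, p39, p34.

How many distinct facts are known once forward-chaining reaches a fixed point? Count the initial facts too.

[1] R1 [IF p6 and p5 and p27 THEN p22]; R4 [IF p32 and p3 THEN p14]; R5 [IF p20 and p3 THEN p17]; R7 [IF p39 and p6 THEN p38]; R12 [IF p39 THEN p9]; R14 [IF p13 and p7 THEN p23]; R15 [IF p7 and p2 THEN p10]. ⇒ new: p22, p14, p17, p38, p9, p23, p10.
[2] R2 [IF p22 and p13 and p24 THEN p31]; R3 [IF p22 and p7 THEN p11]; R9 [IF p17 and p24 THEN p36]; R10 [IF p38 and p34 THEN p8]; R16 [IF p17 and p16 THEN p15]. ⇒ new: p31, p11, p36, p8, p15.
[3] R8 [IF p36 THEN p18]; R13 [IF p8 and p15 THEN p12]. ⇒ new: p18, p12.
[4] R11 [IF p12 and p14 and p31 THEN p35]. ⇒ new: p35.
Closure: {p10, p11, p12, p13, p14, p15, p16, p17, p18, p2, p20, p21, p22, p23, p24, p27, p3, p31, p32, p34, p35, p36, p38, p39, p5, p6, p7, p8, p9} — 29 facts.

29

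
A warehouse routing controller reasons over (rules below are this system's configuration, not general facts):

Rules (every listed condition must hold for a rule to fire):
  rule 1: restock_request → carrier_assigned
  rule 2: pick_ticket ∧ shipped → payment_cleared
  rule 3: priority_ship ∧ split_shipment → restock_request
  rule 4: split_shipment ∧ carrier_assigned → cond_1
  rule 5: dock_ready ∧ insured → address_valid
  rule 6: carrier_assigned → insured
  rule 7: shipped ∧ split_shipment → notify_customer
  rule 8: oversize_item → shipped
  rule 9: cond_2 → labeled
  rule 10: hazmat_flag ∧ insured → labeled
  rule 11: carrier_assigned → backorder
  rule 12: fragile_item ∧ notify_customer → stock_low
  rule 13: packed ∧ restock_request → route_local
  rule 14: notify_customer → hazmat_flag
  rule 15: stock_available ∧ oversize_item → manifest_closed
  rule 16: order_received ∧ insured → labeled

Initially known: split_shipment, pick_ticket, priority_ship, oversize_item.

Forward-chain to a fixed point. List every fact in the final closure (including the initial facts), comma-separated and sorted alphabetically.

backorder, carrier_assigned, cond_1, hazmat_flag, insured, labeled, notify_customer, oversize_item, payment_cleared, pick_ticket, priority_ship, restock_request, shipped, split_shipment

Round 1: rule 3 [priority_ship ∧ split_shipment → restock_request]; rule 8 [oversize_item → shipped]. New: restock_request, shipped.
Round 2: rule 1 [restock_request → carrier_assigned]; rule 2 [pick_ticket ∧ shipped → payment_cleared]; rule 7 [shipped ∧ split_shipment → notify_customer]. New: carrier_assigned, payment_cleared, notify_customer.
Round 3: rule 4 [split_shipment ∧ carrier_assigned → cond_1]; rule 6 [carrier_assigned → insured]; rule 11 [carrier_assigned → backorder]; rule 14 [notify_customer → hazmat_flag]. New: cond_1, insured, backorder, hazmat_flag.
Round 4: rule 10 [hazmat_flag ∧ insured → labeled]. New: labeled.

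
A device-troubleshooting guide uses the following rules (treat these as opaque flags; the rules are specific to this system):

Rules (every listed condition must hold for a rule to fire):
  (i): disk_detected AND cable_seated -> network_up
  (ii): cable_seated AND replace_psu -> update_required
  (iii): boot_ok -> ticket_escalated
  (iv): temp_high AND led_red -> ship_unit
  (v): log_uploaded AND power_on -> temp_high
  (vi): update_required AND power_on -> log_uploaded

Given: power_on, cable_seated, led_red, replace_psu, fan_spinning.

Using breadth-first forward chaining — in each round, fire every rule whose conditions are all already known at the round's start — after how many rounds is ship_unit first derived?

Round 1 fires (ii), giving update_required.
Round 2 fires (vi), giving log_uploaded.
Round 3 fires (v), giving temp_high.
Round 4 fires (iv), giving ship_unit.
ship_unit first appears in round 4.

4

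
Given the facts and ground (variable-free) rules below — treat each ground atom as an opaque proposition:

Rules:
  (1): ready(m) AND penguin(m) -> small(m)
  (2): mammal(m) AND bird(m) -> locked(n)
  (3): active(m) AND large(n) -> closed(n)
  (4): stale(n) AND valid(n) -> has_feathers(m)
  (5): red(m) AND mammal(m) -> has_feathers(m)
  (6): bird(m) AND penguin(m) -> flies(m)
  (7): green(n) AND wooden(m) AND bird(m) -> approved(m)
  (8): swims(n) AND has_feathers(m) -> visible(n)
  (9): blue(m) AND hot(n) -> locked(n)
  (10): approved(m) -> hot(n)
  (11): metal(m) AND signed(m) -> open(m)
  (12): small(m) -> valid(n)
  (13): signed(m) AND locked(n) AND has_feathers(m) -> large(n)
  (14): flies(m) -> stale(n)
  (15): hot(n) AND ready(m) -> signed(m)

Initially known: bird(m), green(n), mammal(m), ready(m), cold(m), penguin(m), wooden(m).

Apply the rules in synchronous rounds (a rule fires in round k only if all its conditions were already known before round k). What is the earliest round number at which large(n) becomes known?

4

Round 1: (1) [ready(m) AND penguin(m) -> small(m)]; (2) [mammal(m) AND bird(m) -> locked(n)]; (6) [bird(m) AND penguin(m) -> flies(m)]; (7) [green(n) AND wooden(m) AND bird(m) -> approved(m)]. New: small(m), locked(n), flies(m), approved(m).
Round 2: (10) [approved(m) -> hot(n)]; (12) [small(m) -> valid(n)]; (14) [flies(m) -> stale(n)]. New: hot(n), valid(n), stale(n).
Round 3: (4) [stale(n) AND valid(n) -> has_feathers(m)]; (15) [hot(n) AND ready(m) -> signed(m)]. New: has_feathers(m), signed(m).
Round 4: (13) [signed(m) AND locked(n) AND has_feathers(m) -> large(n)]. New: large(n).
large(n) first appears in round 4.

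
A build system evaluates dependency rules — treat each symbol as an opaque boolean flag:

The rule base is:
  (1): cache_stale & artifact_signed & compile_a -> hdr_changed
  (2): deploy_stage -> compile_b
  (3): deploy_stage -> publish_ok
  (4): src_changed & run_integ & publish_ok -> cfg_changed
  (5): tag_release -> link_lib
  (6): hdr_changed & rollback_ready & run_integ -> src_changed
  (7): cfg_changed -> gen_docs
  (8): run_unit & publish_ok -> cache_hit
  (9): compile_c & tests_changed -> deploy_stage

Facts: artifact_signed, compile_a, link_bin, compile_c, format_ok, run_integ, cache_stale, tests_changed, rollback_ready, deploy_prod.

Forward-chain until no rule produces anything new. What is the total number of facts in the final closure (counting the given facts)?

Round 1 — (1), (9), derive hdr_changed, deploy_stage.
Round 2 — (2), (3), (6), derive compile_b, publish_ok, src_changed.
Round 3 — (4), derive cfg_changed.
Round 4 — (7), derive gen_docs.
Closure: {artifact_signed, cache_stale, cfg_changed, compile_a, compile_b, compile_c, deploy_prod, deploy_stage, format_ok, gen_docs, hdr_changed, link_bin, publish_ok, rollback_ready, run_integ, src_changed, tests_changed} — 17 facts.

17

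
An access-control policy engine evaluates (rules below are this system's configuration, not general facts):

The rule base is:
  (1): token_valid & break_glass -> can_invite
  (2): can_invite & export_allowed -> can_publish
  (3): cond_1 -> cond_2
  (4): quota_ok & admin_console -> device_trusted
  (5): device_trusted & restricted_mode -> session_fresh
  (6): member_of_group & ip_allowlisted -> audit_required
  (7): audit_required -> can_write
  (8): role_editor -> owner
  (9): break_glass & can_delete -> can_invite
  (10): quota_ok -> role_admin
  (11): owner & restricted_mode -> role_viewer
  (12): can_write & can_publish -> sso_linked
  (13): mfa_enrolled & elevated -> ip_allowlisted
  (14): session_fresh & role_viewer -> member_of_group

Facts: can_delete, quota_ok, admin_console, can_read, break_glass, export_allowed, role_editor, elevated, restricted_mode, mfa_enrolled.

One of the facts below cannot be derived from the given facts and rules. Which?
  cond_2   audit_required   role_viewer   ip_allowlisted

cond_2

[1] (4) [quota_ok & admin_console -> device_trusted]; (8) [role_editor -> owner]; (9) [break_glass & can_delete -> can_invite]; (10) [quota_ok -> role_admin]; (13) [mfa_enrolled & elevated -> ip_allowlisted]. ⇒ new: device_trusted, owner, can_invite, role_admin, ip_allowlisted.
[2] (2) [can_invite & export_allowed -> can_publish]; (5) [device_trusted & restricted_mode -> session_fresh]; (11) [owner & restricted_mode -> role_viewer]. ⇒ new: can_publish, session_fresh, role_viewer.
[3] (14) [session_fresh & role_viewer -> member_of_group]. ⇒ new: member_of_group.
[4] (6) [member_of_group & ip_allowlisted -> audit_required]. ⇒ new: audit_required.
[5] (7) [audit_required -> can_write]. ⇒ new: can_write.
[6] (12) [can_write & can_publish -> sso_linked]. ⇒ new: sso_linked.
Derived: audit_required (round 4), role_viewer (round 2), ip_allowlisted (round 1). cond_2 never appears in any round.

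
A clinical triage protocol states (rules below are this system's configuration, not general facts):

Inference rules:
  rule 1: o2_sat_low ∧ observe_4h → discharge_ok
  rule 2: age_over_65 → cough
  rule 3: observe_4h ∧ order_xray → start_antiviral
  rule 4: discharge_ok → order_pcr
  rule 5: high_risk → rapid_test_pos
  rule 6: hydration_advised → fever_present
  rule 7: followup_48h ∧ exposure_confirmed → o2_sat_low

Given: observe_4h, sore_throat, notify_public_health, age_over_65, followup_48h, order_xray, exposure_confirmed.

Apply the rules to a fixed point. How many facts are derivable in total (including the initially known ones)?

Round 1: rule 2 [age_over_65 → cough]; rule 3 [observe_4h ∧ order_xray → start_antiviral]; rule 7 [followup_48h ∧ exposure_confirmed → o2_sat_low]. New: cough, start_antiviral, o2_sat_low.
Round 2: rule 1 [o2_sat_low ∧ observe_4h → discharge_ok]. New: discharge_ok.
Round 3: rule 4 [discharge_ok → order_pcr]. New: order_pcr.
Closure: {age_over_65, cough, discharge_ok, exposure_confirmed, followup_48h, notify_public_health, o2_sat_low, observe_4h, order_pcr, order_xray, sore_throat, start_antiviral} — 12 facts.

12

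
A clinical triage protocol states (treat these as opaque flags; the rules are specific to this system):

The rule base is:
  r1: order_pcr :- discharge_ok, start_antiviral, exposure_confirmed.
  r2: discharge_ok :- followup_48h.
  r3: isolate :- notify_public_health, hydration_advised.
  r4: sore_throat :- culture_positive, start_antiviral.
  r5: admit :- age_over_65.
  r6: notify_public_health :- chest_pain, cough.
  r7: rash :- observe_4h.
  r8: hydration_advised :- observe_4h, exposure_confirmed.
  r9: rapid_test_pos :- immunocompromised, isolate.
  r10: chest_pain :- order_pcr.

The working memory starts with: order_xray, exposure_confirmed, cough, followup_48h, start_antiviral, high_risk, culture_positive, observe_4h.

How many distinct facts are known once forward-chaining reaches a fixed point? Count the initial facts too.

[1] r2 [discharge_ok :- followup_48h.]; r4 [sore_throat :- culture_positive, start_antiviral.]; r7 [rash :- observe_4h.]; r8 [hydration_advised :- observe_4h, exposure_confirmed.]. ⇒ new: discharge_ok, sore_throat, rash, hydration_advised.
[2] r1 [order_pcr :- discharge_ok, start_antiviral, exposure_confirmed.]. ⇒ new: order_pcr.
[3] r10 [chest_pain :- order_pcr.]. ⇒ new: chest_pain.
[4] r6 [notify_public_health :- chest_pain, cough.]. ⇒ new: notify_public_health.
[5] r3 [isolate :- notify_public_health, hydration_advised.]. ⇒ new: isolate.
Closure: {chest_pain, cough, culture_positive, discharge_ok, exposure_confirmed, followup_48h, high_risk, hydration_advised, isolate, notify_public_health, observe_4h, order_pcr, order_xray, rash, sore_throat, start_antiviral} — 16 facts.

16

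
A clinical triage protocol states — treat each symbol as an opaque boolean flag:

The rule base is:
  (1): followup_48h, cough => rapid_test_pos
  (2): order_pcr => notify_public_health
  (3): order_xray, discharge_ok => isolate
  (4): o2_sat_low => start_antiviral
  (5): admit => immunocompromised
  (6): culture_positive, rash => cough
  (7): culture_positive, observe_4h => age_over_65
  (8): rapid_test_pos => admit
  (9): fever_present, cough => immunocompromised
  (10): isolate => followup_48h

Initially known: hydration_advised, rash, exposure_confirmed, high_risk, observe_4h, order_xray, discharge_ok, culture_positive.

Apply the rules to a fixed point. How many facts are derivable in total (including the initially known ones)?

Round 1 fires (3), (6), (7), giving isolate, cough, age_over_65.
Round 2 fires (10), giving followup_48h.
Round 3 fires (1), giving rapid_test_pos.
Round 4 fires (8), giving admit.
Round 5 fires (5), giving immunocompromised.
Closure: {admit, age_over_65, cough, culture_positive, discharge_ok, exposure_confirmed, followup_48h, high_risk, hydration_advised, immunocompromised, isolate, observe_4h, order_xray, rapid_test_pos, rash} — 15 facts.

15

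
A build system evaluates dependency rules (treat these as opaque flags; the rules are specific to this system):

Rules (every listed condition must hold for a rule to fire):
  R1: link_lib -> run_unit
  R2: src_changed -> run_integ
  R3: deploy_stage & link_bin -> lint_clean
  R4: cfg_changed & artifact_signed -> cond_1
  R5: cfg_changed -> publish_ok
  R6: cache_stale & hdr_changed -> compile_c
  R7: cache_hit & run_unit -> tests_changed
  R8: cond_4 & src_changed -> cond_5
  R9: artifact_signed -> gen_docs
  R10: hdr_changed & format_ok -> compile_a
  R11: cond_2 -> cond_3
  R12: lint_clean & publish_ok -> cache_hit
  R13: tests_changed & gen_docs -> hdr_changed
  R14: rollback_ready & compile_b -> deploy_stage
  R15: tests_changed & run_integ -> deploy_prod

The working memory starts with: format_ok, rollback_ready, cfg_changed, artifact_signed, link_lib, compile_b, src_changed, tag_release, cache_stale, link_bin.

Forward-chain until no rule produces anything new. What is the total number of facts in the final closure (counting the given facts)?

Round 1: R1 [link_lib -> run_unit]; R2 [src_changed -> run_integ]; R4 [cfg_changed & artifact_signed -> cond_1]; R5 [cfg_changed -> publish_ok]; R9 [artifact_signed -> gen_docs]; R14 [rollback_ready & compile_b -> deploy_stage]. New: run_unit, run_integ, cond_1, publish_ok, gen_docs, deploy_stage.
Round 2: R3 [deploy_stage & link_bin -> lint_clean]. New: lint_clean.
Round 3: R12 [lint_clean & publish_ok -> cache_hit]. New: cache_hit.
Round 4: R7 [cache_hit & run_unit -> tests_changed]. New: tests_changed.
Round 5: R13 [tests_changed & gen_docs -> hdr_changed]; R15 [tests_changed & run_integ -> deploy_prod]. New: hdr_changed, deploy_prod.
Round 6: R6 [cache_stale & hdr_changed -> compile_c]; R10 [hdr_changed & format_ok -> compile_a]. New: compile_c, compile_a.
Closure: {artifact_signed, cache_hit, cache_stale, cfg_changed, compile_a, compile_b, compile_c, cond_1, deploy_prod, deploy_stage, format_ok, gen_docs, hdr_changed, link_bin, link_lib, lint_clean, publish_ok, rollback_ready, run_integ, run_unit, src_changed, tag_release, tests_changed} — 23 facts.

23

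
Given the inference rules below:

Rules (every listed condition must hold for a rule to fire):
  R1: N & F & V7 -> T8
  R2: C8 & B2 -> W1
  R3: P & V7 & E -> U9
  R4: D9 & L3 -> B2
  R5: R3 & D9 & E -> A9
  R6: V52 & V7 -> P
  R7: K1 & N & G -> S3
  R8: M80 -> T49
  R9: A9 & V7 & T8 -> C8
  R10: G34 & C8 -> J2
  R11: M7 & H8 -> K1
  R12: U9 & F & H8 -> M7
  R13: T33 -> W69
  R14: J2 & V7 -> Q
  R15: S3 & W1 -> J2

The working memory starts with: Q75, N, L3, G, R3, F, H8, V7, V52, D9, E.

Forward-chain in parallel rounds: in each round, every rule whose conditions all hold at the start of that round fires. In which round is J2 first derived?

[1] R1 [N & F & V7 -> T8]; R4 [D9 & L3 -> B2]; R5 [R3 & D9 & E -> A9]; R6 [V52 & V7 -> P]. ⇒ new: T8, B2, A9, P.
[2] R3 [P & V7 & E -> U9]; R9 [A9 & V7 & T8 -> C8]. ⇒ new: U9, C8.
[3] R2 [C8 & B2 -> W1]; R12 [U9 & F & H8 -> M7]. ⇒ new: W1, M7.
[4] R11 [M7 & H8 -> K1]. ⇒ new: K1.
[5] R7 [K1 & N & G -> S3]. ⇒ new: S3.
[6] R15 [S3 & W1 -> J2]. ⇒ new: J2.
J2 first appears in round 6.

6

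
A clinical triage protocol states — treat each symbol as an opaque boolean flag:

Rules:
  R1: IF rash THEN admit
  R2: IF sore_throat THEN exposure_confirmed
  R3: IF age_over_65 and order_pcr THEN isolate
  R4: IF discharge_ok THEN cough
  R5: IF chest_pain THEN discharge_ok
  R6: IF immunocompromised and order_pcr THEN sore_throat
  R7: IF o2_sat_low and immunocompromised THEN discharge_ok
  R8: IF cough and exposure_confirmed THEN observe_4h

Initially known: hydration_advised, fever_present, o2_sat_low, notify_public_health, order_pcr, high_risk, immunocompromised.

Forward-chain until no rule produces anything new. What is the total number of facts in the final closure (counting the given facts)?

12

Round 1 fires R6, R7, giving sore_throat, discharge_ok.
Round 2 fires R2, R4, giving exposure_confirmed, cough.
Round 3 fires R8, giving observe_4h.
Closure: {cough, discharge_ok, exposure_confirmed, fever_present, high_risk, hydration_advised, immunocompromised, notify_public_health, o2_sat_low, observe_4h, order_pcr, sore_throat} — 12 facts.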